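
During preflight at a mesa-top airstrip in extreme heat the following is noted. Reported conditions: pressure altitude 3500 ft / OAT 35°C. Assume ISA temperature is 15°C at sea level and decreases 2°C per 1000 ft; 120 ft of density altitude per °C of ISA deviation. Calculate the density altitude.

ISA temperature at 3500 ft = 15 − 2 × (3500/1000) = 8°C.
ISA deviation = 35 − 8 = +27°C.
Density altitude = 3500 + 120 × (27) = 3500 + (+3240) = 6740 ft.

6740 ft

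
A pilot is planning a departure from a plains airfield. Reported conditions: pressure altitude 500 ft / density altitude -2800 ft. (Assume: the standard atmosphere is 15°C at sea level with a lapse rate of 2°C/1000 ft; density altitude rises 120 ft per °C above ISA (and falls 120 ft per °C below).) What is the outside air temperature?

Density altitude − pressure altitude = -2800 − 500 = -3300 ft.
At 120 ft/°C that is an ISA deviation of -3300/120 = -27.5°C.
ISA temperature at 500 ft = 15 − 2 × (500/1000) = 14°C.
OAT = ISA + deviation = 14 + (-27.5) = -13.5°C.

-13.5°C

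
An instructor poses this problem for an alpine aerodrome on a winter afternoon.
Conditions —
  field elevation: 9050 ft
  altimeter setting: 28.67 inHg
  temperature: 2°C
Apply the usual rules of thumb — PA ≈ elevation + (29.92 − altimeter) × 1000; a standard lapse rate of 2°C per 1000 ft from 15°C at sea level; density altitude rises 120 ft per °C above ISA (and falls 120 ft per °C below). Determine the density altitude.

Pressure altitude = 9050 + (29.92 − 28.67) × 1000 = 9050 + (+1250) = 10300 ft.
ISA temperature at 10300 ft = 15 − 2 × (10300/1000) = -5.6°C.
ISA deviation = 2 − (-5.6) = +7.6°C.
Density altitude = 10300 + 120 × (7.6) = 11212 ft.

11212 ft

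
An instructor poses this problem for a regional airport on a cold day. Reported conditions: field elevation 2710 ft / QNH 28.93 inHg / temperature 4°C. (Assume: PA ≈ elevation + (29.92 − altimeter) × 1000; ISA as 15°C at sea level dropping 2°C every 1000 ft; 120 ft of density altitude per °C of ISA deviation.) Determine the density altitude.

Pressure altitude = 2710 + (29.92 − 28.93) × 1000 = 2710 + (+990) = 3700 ft.
ISA temperature at 3700 ft = 15 − 2 × (3700/1000) = 7.6°C.
ISA deviation = 4 − 7.6 = -3.6°C.
Density altitude = 3700 + 120 × (-3.6) = 3268 ft.

3268 ft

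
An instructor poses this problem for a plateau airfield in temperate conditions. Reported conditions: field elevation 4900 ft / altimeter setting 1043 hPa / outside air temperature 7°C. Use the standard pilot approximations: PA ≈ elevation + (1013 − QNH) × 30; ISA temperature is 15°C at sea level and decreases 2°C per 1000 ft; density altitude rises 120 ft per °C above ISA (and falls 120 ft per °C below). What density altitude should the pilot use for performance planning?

Pressure altitude = 4900 + (1013 − 1043) × 30 = 4900 + (-900) = 4000 ft.
ISA temperature at 4000 ft = 15 − 2 × (4000/1000) = 7°C.
ISA deviation = 7 − 7 = 0°C.
Density altitude = 4000 + 120 × (0) = 4000 ft.

4000 ft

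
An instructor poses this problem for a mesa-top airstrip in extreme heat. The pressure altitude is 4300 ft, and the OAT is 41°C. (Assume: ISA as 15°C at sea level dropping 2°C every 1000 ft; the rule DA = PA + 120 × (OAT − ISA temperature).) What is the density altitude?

8452 ft

ISA temperature at 4300 ft = 15 − 2 × (4300/1000) = 6.4°C.
ISA deviation = 41 − 6.4 = +34.6°C.
Density altitude = 4300 + 120 × (34.6) = 4300 + (+4152) = 8452 ft.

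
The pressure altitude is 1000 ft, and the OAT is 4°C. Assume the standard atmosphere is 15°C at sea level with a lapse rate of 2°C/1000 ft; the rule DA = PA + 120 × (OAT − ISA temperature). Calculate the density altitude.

ISA temperature at 1000 ft = 15 − 2 × (1000/1000) = 13°C.
ISA deviation = 4 − 13 = -9°C.
Density altitude = 1000 + 120 × (-9) = 1000 + (-1080) = -80 ft.

-80 ft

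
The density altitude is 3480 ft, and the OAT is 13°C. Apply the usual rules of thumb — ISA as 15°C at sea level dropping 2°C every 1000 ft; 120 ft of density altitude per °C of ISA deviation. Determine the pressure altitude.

3000 ft

DA = PA + 120 × (OAT − (15 − 2·PA/1000)) = PA + 120·OAT − 1800 + 0.24·PA = 1.24·PA + 120·OAT − 1800.
So 1.24·PA = 3480 − 120 × 13 + 1800 = 3720.
PA = 3720 / 1.24 = 3000 ft.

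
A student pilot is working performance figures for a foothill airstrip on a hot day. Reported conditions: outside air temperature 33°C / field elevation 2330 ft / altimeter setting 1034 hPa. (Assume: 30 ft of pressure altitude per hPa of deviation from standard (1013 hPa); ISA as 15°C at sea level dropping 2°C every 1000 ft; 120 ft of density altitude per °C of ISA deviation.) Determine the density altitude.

4268 ft

Pressure altitude = 2330 + (1013 − 1034) × 30 = 2330 + (-630) = 1700 ft.
ISA temperature at 1700 ft = 15 − 2 × (1700/1000) = 11.6°C.
ISA deviation = 33 − 11.6 = +21.4°C.
Density altitude = 1700 + 120 × (21.4) = 4268 ft.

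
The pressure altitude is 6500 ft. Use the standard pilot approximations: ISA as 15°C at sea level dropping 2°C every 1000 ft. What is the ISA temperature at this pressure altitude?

ISA temperature = 15 − 2 × (6500/1000) = 15 − 13 = 2°C.

2°C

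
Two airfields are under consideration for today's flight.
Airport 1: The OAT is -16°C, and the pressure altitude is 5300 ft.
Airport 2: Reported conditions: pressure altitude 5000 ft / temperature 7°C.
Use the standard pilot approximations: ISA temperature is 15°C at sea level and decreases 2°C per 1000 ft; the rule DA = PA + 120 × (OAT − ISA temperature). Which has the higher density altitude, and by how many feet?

Airport 2 by 2388 ft

Airport 1: ISA temp = 4.4°C, deviation -20.4°C, DA = 5300 + 120 × (-20.4) = 2852 ft.
Airport 2: ISA temp = 5°C, deviation +2°C, DA = 5000 + 120 × 2 = 5240 ft.
Airport 2 is higher by 5240 − 2852 = 2388 ft.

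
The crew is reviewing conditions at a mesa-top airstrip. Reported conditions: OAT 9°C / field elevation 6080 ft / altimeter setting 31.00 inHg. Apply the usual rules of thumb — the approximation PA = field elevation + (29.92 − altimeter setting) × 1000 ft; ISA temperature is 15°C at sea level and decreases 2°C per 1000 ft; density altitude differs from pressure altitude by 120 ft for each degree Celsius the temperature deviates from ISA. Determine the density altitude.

Pressure altitude = 6080 + (29.92 − 31.00) × 1000 = 6080 + (-1080) = 5000 ft.
ISA temperature at 5000 ft = 15 − 2 × (5000/1000) = 5°C.
ISA deviation = 9 − 5 = +4°C.
Density altitude = 5000 + 120 × (4) = 5480 ft.

5480 ft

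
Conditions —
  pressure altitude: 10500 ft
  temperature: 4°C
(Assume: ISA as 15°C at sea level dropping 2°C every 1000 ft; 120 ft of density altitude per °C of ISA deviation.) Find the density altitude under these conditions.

ISA temperature at 10500 ft = 15 − 2 × (10500/1000) = -6°C.
ISA deviation = 4 − (-6) = +10°C.
Density altitude = 10500 + 120 × (10) = 10500 + (+1200) = 11700 ft.

11700 ft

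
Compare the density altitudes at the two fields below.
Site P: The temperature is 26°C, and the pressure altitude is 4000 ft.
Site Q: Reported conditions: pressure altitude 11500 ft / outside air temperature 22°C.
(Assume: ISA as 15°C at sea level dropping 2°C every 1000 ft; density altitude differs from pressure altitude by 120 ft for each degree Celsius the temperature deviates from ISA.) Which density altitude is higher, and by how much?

Site Q by 8820 ft

Site P: ISA temp = 7°C, deviation +19°C, DA = 4000 + 120 × 19 = 6280 ft.
Site Q: ISA temp = -8°C, deviation +30°C, DA = 11500 + 120 × 30 = 15100 ft.
Site Q is higher by 15100 − 6280 = 8820 ft.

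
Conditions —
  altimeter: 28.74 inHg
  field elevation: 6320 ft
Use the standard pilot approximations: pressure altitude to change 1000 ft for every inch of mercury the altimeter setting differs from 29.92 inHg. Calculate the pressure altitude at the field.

7500 ft

Pressure correction = (29.92 − 28.74) × 1000 = +1180 ft.
Pressure altitude = 6320 + (+1180) = 7500 ft.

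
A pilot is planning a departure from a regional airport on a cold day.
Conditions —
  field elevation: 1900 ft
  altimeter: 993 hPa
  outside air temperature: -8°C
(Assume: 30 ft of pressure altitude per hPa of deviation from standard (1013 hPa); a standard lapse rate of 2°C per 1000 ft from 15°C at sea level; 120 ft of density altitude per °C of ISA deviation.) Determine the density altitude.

Pressure altitude = 1900 + (1013 − 993) × 30 = 1900 + (+600) = 2500 ft.
ISA temperature at 2500 ft = 15 − 2 × (2500/1000) = 10°C.
ISA deviation = -8 − 10 = -18°C.
Density altitude = 2500 + 120 × (-18) = 340 ft.

340 ft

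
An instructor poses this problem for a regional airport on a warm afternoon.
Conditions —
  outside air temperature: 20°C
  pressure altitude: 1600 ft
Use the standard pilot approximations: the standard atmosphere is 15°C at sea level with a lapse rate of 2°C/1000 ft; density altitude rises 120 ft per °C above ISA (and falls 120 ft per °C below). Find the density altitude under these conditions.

2584 ft

ISA temperature at 1600 ft = 15 − 2 × (1600/1000) = 11.8°C.
ISA deviation = 20 − 11.8 = +8.2°C.
Density altitude = 1600 + 120 × (8.2) = 1600 + (+984) = 2584 ft.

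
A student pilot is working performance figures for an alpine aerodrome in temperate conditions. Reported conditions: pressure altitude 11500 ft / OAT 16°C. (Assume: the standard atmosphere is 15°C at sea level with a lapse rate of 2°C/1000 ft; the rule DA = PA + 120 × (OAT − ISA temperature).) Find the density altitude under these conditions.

ISA temperature at 11500 ft = 15 − 2 × (11500/1000) = -8°C.
ISA deviation = 16 − (-8) = +24°C.
Density altitude = 11500 + 120 × (24) = 11500 + (+2880) = 14380 ft.

14380 ft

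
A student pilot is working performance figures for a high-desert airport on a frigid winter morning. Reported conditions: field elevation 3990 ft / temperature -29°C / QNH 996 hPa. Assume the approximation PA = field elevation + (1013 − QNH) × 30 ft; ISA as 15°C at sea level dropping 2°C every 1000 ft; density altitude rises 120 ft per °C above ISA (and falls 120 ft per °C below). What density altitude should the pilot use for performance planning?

300 ft

Pressure altitude = 3990 + (1013 − 996) × 30 = 3990 + (+510) = 4500 ft.
ISA temperature at 4500 ft = 15 − 2 × (4500/1000) = 6°C.
ISA deviation = -29 − 6 = -35°C.
Density altitude = 4500 + 120 × (-35) = 300 ft.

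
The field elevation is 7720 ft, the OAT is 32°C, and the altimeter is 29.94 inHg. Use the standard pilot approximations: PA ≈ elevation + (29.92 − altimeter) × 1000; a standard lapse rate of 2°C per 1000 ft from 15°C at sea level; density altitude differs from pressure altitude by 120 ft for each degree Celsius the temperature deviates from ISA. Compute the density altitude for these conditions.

11588 ft

Pressure altitude = 7720 + (29.92 − 29.94) × 1000 = 7720 + (-20) = 7700 ft.
ISA temperature at 7700 ft = 15 − 2 × (7700/1000) = -0.4°C.
ISA deviation = 32 − (-0.4) = +32.4°C.
Density altitude = 7700 + 120 × (32.4) = 11588 ft.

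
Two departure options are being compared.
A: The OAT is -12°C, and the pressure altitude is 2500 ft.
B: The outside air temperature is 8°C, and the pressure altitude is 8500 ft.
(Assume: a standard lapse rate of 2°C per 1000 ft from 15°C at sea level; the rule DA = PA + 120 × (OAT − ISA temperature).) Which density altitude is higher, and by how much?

B by 9840 ft

A: ISA temp = 10°C, deviation -22°C, DA = 2500 + 120 × (-22) = -140 ft.
B: ISA temp = -2°C, deviation +10°C, DA = 8500 + 120 × 10 = 9700 ft.
B is higher by 9700 − (-140) = 9840 ft.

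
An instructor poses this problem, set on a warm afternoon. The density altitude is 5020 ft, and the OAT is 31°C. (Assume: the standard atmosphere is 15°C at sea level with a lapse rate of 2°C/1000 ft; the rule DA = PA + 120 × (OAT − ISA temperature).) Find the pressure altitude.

DA = PA + 120 × (OAT − (15 − 2·PA/1000)) = PA + 120·OAT − 1800 + 0.24·PA = 1.24·PA + 120·OAT − 1800.
So 1.24·PA = 5020 − 120 × 31 + 1800 = 3100.
PA = 3100 / 1.24 = 2500 ft.

2500 ft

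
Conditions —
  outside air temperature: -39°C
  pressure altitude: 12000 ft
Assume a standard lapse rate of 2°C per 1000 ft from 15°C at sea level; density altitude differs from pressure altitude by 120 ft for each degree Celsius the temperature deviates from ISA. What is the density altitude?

8400 ft

ISA temperature at 12000 ft = 15 − 2 × (12000/1000) = -9°C.
ISA deviation = -39 − (-9) = -30°C.
Density altitude = 12000 + 120 × (-30) = 12000 + (-3600) = 8400 ft.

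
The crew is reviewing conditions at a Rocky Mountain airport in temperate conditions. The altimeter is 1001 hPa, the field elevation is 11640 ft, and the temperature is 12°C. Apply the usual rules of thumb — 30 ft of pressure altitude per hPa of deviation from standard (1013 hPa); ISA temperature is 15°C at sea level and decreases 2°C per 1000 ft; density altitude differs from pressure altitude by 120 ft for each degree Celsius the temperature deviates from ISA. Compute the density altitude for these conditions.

Pressure altitude = 11640 + (1013 − 1001) × 30 = 11640 + (+360) = 12000 ft.
ISA temperature at 12000 ft = 15 − 2 × (12000/1000) = -9°C.
ISA deviation = 12 − (-9) = +21°C.
Density altitude = 12000 + 120 × (21) = 14520 ft.

14520 ft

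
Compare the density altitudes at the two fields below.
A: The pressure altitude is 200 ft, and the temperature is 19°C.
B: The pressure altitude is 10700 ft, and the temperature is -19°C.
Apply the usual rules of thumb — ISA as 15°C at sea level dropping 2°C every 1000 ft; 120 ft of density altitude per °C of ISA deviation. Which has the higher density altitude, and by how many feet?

B by 8460 ft

A: ISA temp = 14.6°C, deviation +4.4°C, DA = 200 + 120 × 4.4 = 728 ft.
B: ISA temp = -6.4°C, deviation -12.6°C, DA = 10700 + 120 × (-12.6) = 9188 ft.
B is higher by 9188 − 728 = 8460 ft.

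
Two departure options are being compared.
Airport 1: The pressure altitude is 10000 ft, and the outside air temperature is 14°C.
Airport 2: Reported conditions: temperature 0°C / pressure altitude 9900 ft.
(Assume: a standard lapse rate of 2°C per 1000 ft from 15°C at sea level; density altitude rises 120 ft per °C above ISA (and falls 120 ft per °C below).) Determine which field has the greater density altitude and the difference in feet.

Airport 1: ISA temp = -5°C, deviation +19°C, DA = 10000 + 120 × 19 = 12280 ft.
Airport 2: ISA temp = -4.8°C, deviation +4.8°C, DA = 9900 + 120 × 4.8 = 10476 ft.
Airport 1 is higher by 12280 − 10476 = 1804 ft.

Airport 1 by 1804 ft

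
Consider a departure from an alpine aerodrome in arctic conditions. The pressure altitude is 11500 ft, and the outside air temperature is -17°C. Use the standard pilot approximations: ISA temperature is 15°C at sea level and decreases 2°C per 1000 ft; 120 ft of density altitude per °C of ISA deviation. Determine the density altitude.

10420 ft

ISA temperature at 11500 ft = 15 − 2 × (11500/1000) = -8°C.
ISA deviation = -17 − (-8) = -9°C.
Density altitude = 11500 + 120 × (-9) = 11500 + (-1080) = 10420 ft.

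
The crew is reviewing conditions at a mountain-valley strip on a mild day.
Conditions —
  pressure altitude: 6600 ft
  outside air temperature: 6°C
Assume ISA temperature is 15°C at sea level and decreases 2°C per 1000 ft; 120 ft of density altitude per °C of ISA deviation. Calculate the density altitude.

7104 ft

ISA temperature at 6600 ft = 15 − 2 × (6600/1000) = 1.8°C.
ISA deviation = 6 − 1.8 = +4.2°C.
Density altitude = 6600 + 120 × (4.2) = 6600 + (+504) = 7104 ft.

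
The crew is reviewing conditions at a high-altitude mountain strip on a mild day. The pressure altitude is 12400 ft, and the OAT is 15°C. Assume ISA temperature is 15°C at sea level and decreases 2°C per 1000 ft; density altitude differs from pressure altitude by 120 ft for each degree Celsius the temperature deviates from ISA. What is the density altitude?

15376 ft

ISA temperature at 12400 ft = 15 − 2 × (12400/1000) = -9.8°C.
ISA deviation = 15 − (-9.8) = +24.8°C.
Density altitude = 12400 + 120 × (24.8) = 12400 + (+2976) = 15376 ft.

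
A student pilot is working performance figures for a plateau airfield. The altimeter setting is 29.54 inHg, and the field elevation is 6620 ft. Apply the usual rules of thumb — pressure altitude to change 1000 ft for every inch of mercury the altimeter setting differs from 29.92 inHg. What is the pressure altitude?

Pressure correction = (29.92 − 29.54) × 1000 = +380 ft.
Pressure altitude = 6620 + (+380) = 7000 ft.

7000 ft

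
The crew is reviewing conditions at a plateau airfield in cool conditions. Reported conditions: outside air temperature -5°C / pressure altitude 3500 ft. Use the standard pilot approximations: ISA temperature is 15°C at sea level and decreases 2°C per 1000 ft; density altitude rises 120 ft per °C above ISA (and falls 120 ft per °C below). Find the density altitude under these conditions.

ISA temperature at 3500 ft = 15 − 2 × (3500/1000) = 8°C.
ISA deviation = -5 − 8 = -13°C.
Density altitude = 3500 + 120 × (-13) = 3500 + (-1560) = 1940 ft.

1940 ft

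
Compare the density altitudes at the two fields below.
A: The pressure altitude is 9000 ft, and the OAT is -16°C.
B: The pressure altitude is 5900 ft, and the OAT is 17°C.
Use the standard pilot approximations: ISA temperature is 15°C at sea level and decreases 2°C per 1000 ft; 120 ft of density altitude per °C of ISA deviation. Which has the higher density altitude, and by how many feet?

A: ISA temp = -3°C, deviation -13°C, DA = 9000 + 120 × (-13) = 7440 ft.
B: ISA temp = 3.2°C, deviation +13.8°C, DA = 5900 + 120 × 13.8 = 7556 ft.
B is higher by 7556 − 7440 = 116 ft.

B by 116 ft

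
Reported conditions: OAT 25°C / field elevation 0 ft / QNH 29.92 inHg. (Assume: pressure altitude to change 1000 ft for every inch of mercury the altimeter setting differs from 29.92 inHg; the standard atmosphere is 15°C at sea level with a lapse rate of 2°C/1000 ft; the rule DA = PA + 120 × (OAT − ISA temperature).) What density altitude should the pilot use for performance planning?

1200 ft

Pressure altitude = 0 + (29.92 − 29.92) × 1000 = 0 + (0) = 0 ft.
ISA temperature at 0 ft = 15 − 2 × (0/1000) = 15°C.
ISA deviation = 25 − 15 = +10°C.
Density altitude = 0 + 120 × (10) = 1200 ft.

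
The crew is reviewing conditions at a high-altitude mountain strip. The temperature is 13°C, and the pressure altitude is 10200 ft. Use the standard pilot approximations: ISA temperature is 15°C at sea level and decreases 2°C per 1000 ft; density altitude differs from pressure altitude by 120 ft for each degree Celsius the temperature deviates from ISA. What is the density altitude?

12408 ft

ISA temperature at 10200 ft = 15 − 2 × (10200/1000) = -5.4°C.
ISA deviation = 13 − (-5.4) = +18.4°C.
Density altitude = 10200 + 120 × (18.4) = 10200 + (+2208) = 12408 ft.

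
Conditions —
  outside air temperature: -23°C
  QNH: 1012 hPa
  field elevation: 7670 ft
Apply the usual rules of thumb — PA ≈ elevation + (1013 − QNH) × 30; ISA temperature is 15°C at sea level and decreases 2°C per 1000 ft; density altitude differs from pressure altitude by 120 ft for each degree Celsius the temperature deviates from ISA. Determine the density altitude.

Pressure altitude = 7670 + (1013 − 1012) × 30 = 7670 + (+30) = 7700 ft.
ISA temperature at 7700 ft = 15 − 2 × (7700/1000) = -0.4°C.
ISA deviation = -23 − (-0.4) = -22.6°C.
Density altitude = 7700 + 120 × (-22.6) = 4988 ft.

4988 ft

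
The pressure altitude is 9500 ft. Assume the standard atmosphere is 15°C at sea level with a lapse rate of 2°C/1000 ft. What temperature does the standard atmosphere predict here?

ISA temperature = 15 − 2 × (9500/1000) = 15 − 19 = -4°C.

-4°C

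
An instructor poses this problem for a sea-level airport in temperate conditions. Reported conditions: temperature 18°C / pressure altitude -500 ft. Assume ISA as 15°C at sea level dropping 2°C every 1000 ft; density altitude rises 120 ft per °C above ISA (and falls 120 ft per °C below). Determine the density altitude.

ISA temperature at -500 ft = 15 − 2 × (-500/1000) = 16°C.
ISA deviation = 18 − 16 = +2°C.
Density altitude = -500 + 120 × (2) = -500 + (+240) = -260 ft.

-260 ft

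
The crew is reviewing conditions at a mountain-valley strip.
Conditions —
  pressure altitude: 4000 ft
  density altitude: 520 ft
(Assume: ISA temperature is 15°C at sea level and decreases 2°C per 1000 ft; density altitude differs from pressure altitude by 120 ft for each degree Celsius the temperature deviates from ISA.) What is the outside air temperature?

-22°C

Density altitude − pressure altitude = 520 − 4000 = -3480 ft.
At 120 ft/°C that is an ISA deviation of -3480/120 = -29°C.
ISA temperature at 4000 ft = 15 − 2 × (4000/1000) = 7°C.
OAT = ISA + deviation = 7 + (-29) = -22°C.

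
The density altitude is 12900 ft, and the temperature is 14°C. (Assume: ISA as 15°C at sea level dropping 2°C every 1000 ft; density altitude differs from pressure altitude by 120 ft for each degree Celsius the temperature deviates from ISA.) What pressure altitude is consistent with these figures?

DA = PA + 120 × (OAT − (15 − 2·PA/1000)) = PA + 120·OAT − 1800 + 0.24·PA = 1.24·PA + 120·OAT − 1800.
So 1.24·PA = 12900 − 120 × 14 + 1800 = 13020.
PA = 13020 / 1.24 = 10500 ft.

10500 ft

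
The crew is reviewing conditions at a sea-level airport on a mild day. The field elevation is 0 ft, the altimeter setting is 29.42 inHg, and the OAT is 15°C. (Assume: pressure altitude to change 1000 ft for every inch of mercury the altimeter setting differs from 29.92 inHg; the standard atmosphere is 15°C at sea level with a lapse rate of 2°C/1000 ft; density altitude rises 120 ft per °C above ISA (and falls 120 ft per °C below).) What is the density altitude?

Pressure altitude = 0 + (29.92 − 29.42) × 1000 = 0 + (+500) = 500 ft.
ISA temperature at 500 ft = 15 − 2 × (500/1000) = 14°C.
ISA deviation = 15 − 14 = +1°C.
Density altitude = 500 + 120 × (1) = 620 ft.

620 ft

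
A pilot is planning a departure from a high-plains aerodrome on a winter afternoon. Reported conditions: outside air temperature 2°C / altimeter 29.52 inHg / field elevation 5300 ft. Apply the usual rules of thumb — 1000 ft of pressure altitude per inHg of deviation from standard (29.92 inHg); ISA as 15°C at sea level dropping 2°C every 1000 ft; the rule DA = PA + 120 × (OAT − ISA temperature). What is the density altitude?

Pressure altitude = 5300 + (29.92 − 29.52) × 1000 = 5300 + (+400) = 5700 ft.
ISA temperature at 5700 ft = 15 − 2 × (5700/1000) = 3.6°C.
ISA deviation = 2 − 3.6 = -1.6°C.
Density altitude = 5700 + 120 × (-1.6) = 5508 ft.

5508 ft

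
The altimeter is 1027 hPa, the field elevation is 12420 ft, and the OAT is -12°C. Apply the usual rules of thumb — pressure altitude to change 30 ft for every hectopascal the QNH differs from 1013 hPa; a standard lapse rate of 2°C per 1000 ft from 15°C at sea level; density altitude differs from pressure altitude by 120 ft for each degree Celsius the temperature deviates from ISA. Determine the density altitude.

11640 ft

Pressure altitude = 12420 + (1013 − 1027) × 30 = 12420 + (-420) = 12000 ft.
ISA temperature at 12000 ft = 15 − 2 × (12000/1000) = -9°C.
ISA deviation = -12 − (-9) = -3°C.
Density altitude = 12000 + 120 × (-3) = 11640 ft.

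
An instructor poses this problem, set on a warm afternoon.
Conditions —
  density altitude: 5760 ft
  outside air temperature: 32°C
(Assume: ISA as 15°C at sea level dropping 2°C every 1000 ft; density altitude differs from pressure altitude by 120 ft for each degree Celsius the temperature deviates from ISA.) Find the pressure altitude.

3000 ft

DA = PA + 120 × (OAT − (15 − 2·PA/1000)) = PA + 120·OAT − 1800 + 0.24·PA = 1.24·PA + 120·OAT − 1800.
So 1.24·PA = 5760 − 120 × 32 + 1800 = 3720.
PA = 3720 / 1.24 = 3000 ft.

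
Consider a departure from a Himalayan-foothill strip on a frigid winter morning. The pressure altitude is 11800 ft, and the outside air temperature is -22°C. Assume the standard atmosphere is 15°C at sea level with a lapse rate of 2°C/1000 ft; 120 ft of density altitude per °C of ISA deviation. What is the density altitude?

10192 ft

ISA temperature at 11800 ft = 15 − 2 × (11800/1000) = -8.6°C.
ISA deviation = -22 − (-8.6) = -13.4°C.
Density altitude = 11800 + 120 × (-13.4) = 11800 + (-1608) = 10192 ft.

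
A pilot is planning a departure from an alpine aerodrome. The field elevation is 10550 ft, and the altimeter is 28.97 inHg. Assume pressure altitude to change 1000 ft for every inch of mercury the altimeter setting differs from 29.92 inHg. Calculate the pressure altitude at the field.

Pressure correction = (29.92 − 28.97) × 1000 = +950 ft.
Pressure altitude = 10550 + (+950) = 11500 ft.

11500 ft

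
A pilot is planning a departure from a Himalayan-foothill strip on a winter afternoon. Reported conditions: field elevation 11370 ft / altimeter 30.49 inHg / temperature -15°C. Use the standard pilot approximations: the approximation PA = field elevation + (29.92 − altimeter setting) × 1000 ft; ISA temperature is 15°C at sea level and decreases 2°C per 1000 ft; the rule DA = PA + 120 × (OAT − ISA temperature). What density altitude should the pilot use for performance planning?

9792 ft

Pressure altitude = 11370 + (29.92 − 30.49) × 1000 = 11370 + (-570) = 10800 ft.
ISA temperature at 10800 ft = 15 − 2 × (10800/1000) = -6.6°C.
ISA deviation = -15 − (-6.6) = -8.4°C.
Density altitude = 10800 + 120 × (-8.4) = 9792 ft.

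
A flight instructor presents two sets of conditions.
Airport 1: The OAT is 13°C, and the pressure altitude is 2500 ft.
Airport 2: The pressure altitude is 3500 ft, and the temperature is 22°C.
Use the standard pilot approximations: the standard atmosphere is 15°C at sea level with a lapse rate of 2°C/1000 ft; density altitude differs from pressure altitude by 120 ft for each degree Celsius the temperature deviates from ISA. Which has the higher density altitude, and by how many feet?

Airport 2 by 2320 ft

Airport 1: ISA temp = 10°C, deviation +3°C, DA = 2500 + 120 × 3 = 2860 ft.
Airport 2: ISA temp = 8°C, deviation +14°C, DA = 3500 + 120 × 14 = 5180 ft.
Airport 2 is higher by 5180 − 2860 = 2320 ft.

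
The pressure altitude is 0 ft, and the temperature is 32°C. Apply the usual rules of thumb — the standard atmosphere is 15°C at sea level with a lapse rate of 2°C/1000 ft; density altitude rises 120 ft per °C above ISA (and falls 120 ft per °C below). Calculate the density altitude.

ISA temperature at 0 ft = 15 − 2 × (0/1000) = 15°C.
ISA deviation = 32 − 15 = +17°C.
Density altitude = 0 + 120 × (17) = 0 + (+2040) = 2040 ft.

2040 ft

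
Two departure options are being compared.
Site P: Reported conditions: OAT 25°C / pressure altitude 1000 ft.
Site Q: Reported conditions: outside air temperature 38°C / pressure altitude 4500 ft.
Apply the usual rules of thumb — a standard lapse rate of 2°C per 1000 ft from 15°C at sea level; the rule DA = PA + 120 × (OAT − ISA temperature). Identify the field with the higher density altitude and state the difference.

Site Q by 5900 ft

Site P: ISA temp = 13°C, deviation +12°C, DA = 1000 + 120 × 12 = 2440 ft.
Site Q: ISA temp = 6°C, deviation +32°C, DA = 4500 + 120 × 32 = 8340 ft.
Site Q is higher by 8340 − 2440 = 5900 ft.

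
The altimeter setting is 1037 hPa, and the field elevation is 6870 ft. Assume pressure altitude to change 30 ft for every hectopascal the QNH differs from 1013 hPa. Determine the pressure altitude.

Pressure correction = (1013 − 1037) × 30 = -720 ft.
Pressure altitude = 6870 + (-720) = 6150 ft.

6150 ft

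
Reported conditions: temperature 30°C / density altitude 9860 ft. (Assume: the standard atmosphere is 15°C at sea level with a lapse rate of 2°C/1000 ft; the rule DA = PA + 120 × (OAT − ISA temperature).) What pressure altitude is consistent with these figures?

DA = PA + 120 × (OAT − (15 − 2·PA/1000)) = PA + 120·OAT − 1800 + 0.24·PA = 1.24·PA + 120·OAT − 1800.
So 1.24·PA = 9860 − 120 × 30 + 1800 = 8060.
PA = 8060 / 1.24 = 6500 ft.

6500 ft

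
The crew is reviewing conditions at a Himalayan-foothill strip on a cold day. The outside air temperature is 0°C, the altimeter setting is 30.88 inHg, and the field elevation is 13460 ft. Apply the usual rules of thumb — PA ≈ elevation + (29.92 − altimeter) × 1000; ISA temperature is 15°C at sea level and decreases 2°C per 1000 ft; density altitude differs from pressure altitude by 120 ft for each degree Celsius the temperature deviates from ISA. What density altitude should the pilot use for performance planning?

Pressure altitude = 13460 + (29.92 − 30.88) × 1000 = 13460 + (-960) = 12500 ft.
ISA temperature at 12500 ft = 15 − 2 × (12500/1000) = -10°C.
ISA deviation = 0 − (-10) = +10°C.
Density altitude = 12500 + 120 × (10) = 13700 ft.

13700 ft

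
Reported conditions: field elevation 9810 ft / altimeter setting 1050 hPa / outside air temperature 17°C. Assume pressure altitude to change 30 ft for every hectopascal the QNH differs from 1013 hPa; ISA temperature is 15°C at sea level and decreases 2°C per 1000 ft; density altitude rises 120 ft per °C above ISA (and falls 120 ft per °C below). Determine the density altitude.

Pressure altitude = 9810 + (1013 − 1050) × 30 = 9810 + (-1110) = 8700 ft.
ISA temperature at 8700 ft = 15 − 2 × (8700/1000) = -2.4°C.
ISA deviation = 17 − (-2.4) = +19.4°C.
Density altitude = 8700 + 120 × (19.4) = 11028 ft.

11028 ft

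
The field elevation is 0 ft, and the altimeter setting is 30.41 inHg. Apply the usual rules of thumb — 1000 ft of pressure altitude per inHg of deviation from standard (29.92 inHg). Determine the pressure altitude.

Pressure correction = (29.92 − 30.41) × 1000 = -490 ft.
Pressure altitude = 0 + (-490) = -490 ft.

-490 ft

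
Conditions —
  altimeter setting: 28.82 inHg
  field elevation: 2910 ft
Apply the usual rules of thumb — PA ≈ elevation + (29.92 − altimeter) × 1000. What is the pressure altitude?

4010 ft

Pressure correction = (29.92 − 28.82) × 1000 = +1100 ft.
Pressure altitude = 2910 + (+1100) = 4010 ft.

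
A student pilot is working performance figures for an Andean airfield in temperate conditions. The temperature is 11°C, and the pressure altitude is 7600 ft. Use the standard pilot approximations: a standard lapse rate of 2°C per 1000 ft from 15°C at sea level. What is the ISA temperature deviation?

ISA+11.2°C

ISA temperature at 7600 ft = 15 − 2 × (7600/1000) = -0.2°C.
Deviation = OAT − ISA = 11 − (-0.2) = +11.2°C.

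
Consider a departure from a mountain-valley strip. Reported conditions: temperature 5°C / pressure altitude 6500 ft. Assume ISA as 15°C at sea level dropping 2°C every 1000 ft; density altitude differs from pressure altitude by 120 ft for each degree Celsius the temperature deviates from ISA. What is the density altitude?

ISA temperature at 6500 ft = 15 − 2 × (6500/1000) = 2°C.
ISA deviation = 5 − 2 = +3°C.
Density altitude = 6500 + 120 × (3) = 6500 + (+360) = 6860 ft.

6860 ft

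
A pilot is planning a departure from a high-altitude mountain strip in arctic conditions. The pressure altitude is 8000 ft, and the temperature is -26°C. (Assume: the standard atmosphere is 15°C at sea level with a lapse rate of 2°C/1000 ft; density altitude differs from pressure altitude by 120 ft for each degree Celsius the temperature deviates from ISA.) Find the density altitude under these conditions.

ISA temperature at 8000 ft = 15 − 2 × (8000/1000) = -1°C.
ISA deviation = -26 − (-1) = -25°C.
Density altitude = 8000 + 120 × (-25) = 8000 + (-3000) = 5000 ft.

5000 ft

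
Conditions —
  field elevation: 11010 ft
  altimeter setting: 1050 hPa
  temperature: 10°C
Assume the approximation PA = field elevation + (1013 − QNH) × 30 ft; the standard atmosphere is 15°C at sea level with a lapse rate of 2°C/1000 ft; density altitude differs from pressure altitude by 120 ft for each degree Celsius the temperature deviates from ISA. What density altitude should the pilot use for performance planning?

Pressure altitude = 11010 + (1013 − 1050) × 30 = 11010 + (-1110) = 9900 ft.
ISA temperature at 9900 ft = 15 − 2 × (9900/1000) = -4.8°C.
ISA deviation = 10 − (-4.8) = +14.8°C.
Density altitude = 9900 + 120 × (14.8) = 11676 ft.

11676 ft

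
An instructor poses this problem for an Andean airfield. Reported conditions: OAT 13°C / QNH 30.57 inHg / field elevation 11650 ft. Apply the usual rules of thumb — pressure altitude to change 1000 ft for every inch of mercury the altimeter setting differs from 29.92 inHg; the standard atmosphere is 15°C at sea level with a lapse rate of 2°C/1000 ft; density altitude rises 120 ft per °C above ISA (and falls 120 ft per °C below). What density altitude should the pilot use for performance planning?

13400 ft

Pressure altitude = 11650 + (29.92 − 30.57) × 1000 = 11650 + (-650) = 11000 ft.
ISA temperature at 11000 ft = 15 − 2 × (11000/1000) = -7°C.
ISA deviation = 13 − (-7) = +20°C.
Density altitude = 11000 + 120 × (20) = 13400 ft.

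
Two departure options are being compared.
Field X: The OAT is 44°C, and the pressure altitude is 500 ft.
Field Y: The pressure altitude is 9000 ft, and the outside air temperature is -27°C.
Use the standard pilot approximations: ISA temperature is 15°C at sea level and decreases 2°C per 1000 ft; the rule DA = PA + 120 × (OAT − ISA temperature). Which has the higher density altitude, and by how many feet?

Field Y by 2020 ft

Field X: ISA temp = 14°C, deviation +30°C, DA = 500 + 120 × 30 = 4100 ft.
Field Y: ISA temp = -3°C, deviation -24°C, DA = 9000 + 120 × (-24) = 6120 ft.
Field Y is higher by 6120 − 4100 = 2020 ft.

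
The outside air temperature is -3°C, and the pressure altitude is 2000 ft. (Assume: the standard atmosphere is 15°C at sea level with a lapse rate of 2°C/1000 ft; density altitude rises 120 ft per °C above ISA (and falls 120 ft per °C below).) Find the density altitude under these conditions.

ISA temperature at 2000 ft = 15 − 2 × (2000/1000) = 11°C.
ISA deviation = -3 − 11 = -14°C.
Density altitude = 2000 + 120 × (-14) = 2000 + (-1680) = 320 ft.

320 ft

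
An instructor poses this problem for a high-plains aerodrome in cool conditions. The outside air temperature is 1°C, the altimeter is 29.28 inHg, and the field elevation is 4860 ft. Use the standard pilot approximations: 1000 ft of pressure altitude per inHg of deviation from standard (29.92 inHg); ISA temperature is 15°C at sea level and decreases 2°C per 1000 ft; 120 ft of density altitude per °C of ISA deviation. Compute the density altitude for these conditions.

5140 ft

Pressure altitude = 4860 + (29.92 − 29.28) × 1000 = 4860 + (+640) = 5500 ft.
ISA temperature at 5500 ft = 15 − 2 × (5500/1000) = 4°C.
ISA deviation = 1 − 4 = -3°C.
Density altitude = 5500 + 120 × (-3) = 5140 ft.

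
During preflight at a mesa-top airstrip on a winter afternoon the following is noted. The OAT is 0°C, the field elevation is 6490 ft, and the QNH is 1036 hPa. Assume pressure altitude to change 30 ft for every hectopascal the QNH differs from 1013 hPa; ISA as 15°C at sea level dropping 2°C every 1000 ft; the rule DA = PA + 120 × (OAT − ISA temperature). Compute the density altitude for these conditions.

5392 ft

Pressure altitude = 6490 + (1013 − 1036) × 30 = 6490 + (-690) = 5800 ft.
ISA temperature at 5800 ft = 15 − 2 × (5800/1000) = 3.4°C.
ISA deviation = 0 − 3.4 = -3.4°C.
Density altitude = 5800 + 120 × (-3.4) = 5392 ft.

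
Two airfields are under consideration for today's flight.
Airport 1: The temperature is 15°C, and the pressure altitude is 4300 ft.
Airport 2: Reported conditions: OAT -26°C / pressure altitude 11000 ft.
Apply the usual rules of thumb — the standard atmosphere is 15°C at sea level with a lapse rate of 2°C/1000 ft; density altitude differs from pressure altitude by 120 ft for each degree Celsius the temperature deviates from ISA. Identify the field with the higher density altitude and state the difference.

Airport 2 by 3388 ft

Airport 1: ISA temp = 6.4°C, deviation +8.6°C, DA = 4300 + 120 × 8.6 = 5332 ft.
Airport 2: ISA temp = -7°C, deviation -19°C, DA = 11000 + 120 × (-19) = 8720 ft.
Airport 2 is higher by 8720 − 5332 = 3388 ft.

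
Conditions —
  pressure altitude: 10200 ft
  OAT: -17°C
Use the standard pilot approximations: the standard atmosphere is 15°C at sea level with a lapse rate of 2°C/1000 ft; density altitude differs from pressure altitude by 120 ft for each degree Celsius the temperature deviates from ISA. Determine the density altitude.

ISA temperature at 10200 ft = 15 − 2 × (10200/1000) = -5.4°C.
ISA deviation = -17 − (-5.4) = -11.6°C.
Density altitude = 10200 + 120 × (-11.6) = 10200 + (-1392) = 8808 ft.

8808 ft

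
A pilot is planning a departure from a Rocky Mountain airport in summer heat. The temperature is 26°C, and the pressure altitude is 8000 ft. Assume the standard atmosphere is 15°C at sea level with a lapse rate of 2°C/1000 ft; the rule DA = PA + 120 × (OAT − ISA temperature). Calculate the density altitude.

11240 ft

ISA temperature at 8000 ft = 15 − 2 × (8000/1000) = -1°C.
ISA deviation = 26 − (-1) = +27°C.
Density altitude = 8000 + 120 × (27) = 8000 + (+3240) = 11240 ft.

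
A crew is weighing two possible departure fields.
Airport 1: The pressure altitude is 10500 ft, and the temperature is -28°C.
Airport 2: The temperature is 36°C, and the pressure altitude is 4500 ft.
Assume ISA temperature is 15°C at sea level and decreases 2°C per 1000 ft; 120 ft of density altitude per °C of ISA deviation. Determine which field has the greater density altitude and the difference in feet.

Airport 1: ISA temp = -6°C, deviation -22°C, DA = 10500 + 120 × (-22) = 7860 ft.
Airport 2: ISA temp = 6°C, deviation +30°C, DA = 4500 + 120 × 30 = 8100 ft.
Airport 2 is higher by 8100 − 7860 = 240 ft.

Airport 2 by 240 ft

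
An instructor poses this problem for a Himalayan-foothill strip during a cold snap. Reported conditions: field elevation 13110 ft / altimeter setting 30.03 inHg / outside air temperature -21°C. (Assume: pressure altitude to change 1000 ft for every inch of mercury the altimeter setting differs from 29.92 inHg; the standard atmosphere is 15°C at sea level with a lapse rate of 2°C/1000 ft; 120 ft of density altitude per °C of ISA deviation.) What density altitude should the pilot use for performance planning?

Pressure altitude = 13110 + (29.92 − 30.03) × 1000 = 13110 + (-110) = 13000 ft.
ISA temperature at 13000 ft = 15 − 2 × (13000/1000) = -11°C.
ISA deviation = -21 − (-11) = -10°C.
Density altitude = 13000 + 120 × (-10) = 11800 ft.

11800 ft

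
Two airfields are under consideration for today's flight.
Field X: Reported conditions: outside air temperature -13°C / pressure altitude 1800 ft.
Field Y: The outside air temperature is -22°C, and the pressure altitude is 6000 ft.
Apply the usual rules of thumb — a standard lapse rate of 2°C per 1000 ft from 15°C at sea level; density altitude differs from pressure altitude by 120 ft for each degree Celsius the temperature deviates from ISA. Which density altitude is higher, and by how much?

Field Y by 4128 ft

Field X: ISA temp = 11.4°C, deviation -24.4°C, DA = 1800 + 120 × (-24.4) = -1128 ft.
Field Y: ISA temp = 3°C, deviation -25°C, DA = 6000 + 120 × (-25) = 3000 ft.
Field Y is higher by 3000 − (-1128) = 4128 ft.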